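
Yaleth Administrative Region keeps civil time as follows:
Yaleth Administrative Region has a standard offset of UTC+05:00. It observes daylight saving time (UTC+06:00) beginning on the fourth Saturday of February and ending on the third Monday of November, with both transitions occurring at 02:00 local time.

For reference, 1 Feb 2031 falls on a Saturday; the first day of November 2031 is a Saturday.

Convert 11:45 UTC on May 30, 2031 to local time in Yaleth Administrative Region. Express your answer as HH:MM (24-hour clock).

1 February 2031 is a Saturday, so the first Saturday is February 1 and the fourth is February 22.
1 November 2031 is a Saturday, so the first Monday is November 3 and the third is November 17.
At the standard offset (UTC+05:00), 11:45 UTC + 5h = 16:45 Yaleth Administrative Region standard time.
Daylight saving runs 22 February – 17 November; the standard-time date in Yaleth Administrative Region, May 30, 2031, is inside that window, so Yaleth Administrative Region is at UTC+06:00.
11:45 UTC + 6h = 17:45 local.

17:45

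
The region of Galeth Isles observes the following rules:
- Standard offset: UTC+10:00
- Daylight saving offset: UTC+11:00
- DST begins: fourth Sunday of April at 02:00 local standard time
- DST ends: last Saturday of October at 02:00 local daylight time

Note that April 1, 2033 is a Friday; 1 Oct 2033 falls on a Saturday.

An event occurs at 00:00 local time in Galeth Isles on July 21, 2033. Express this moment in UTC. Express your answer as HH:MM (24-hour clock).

1 April 2033 is a Friday, so the first Sunday is April 3 and the fourth is April 24.
1 October 2033 is a Saturday, so Saturdays fall on 1, 8, 15, 22, 29; the last is October 29.
Daylight saving runs 24 April – 29 October; July 21, 2033 is inside that window, so Galeth Isles is at UTC+11:00.
00:00 local − 11h = 13:00 UTC (rolling into the previous day, 20 July 2033).

13:00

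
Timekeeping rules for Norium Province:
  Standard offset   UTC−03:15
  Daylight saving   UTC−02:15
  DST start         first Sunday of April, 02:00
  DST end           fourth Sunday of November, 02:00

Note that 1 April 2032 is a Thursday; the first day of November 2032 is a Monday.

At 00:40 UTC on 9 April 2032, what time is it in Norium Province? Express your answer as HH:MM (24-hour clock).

22:25

1 April 2032 is a Thursday, so the first Sunday is April 4.
1 November 2032 is a Monday, so the first Sunday is November 7 and the fourth is November 28.
At the standard offset (UTC−03:15), 00:40 UTC − 3h15m = 21:25 Norium Province standard time (rolling into the previous day, 8 April 2032).
The standard-time date in Norium Province, 8 April 2032, falls between 4 April and 28 November, so daylight saving is in effect and Norium Province is at UTC−02:15.
00:40 UTC − 2h15m = 22:25 local (rolling into the previous day, 8 April 2032).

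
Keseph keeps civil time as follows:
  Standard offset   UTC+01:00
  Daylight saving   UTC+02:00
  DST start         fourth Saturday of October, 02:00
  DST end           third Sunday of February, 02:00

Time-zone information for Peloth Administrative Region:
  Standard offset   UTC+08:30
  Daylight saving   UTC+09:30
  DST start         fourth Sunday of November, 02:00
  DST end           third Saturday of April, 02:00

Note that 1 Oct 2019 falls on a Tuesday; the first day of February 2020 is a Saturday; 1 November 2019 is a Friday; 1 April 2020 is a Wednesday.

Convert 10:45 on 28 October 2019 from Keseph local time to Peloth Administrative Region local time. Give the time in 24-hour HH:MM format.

17:15

1 October 2019 is a Tuesday, so the first Saturday is October 5 and the fourth is October 26.
1 February 2020 is a Saturday, so the first Sunday is February 2 and the third is February 16.
28 October 2019 falls between 26 October 2019 and 16 February 2020, so daylight saving is in effect and Keseph is at UTC+02:00.
10:45 Keseph − 2h = 08:45 UTC.
1 November 2019 is a Friday, so the first Sunday is November 3 and the fourth is November 24.
1 April 2020 is a Wednesday, so the first Saturday is April 4 and the third is April 18.
At the standard offset (UTC+08:30), 08:45 UTC + 8h30m = 17:15 Peloth Administrative Region standard time.
Daylight saving runs 24 November 2019 – 18 April 2020; the standard-time date in Peloth Administrative Region, 28 October 2019, is outside that window, so Peloth Administrative Region is on standard time at UTC+08:30.
08:45 UTC + 8h30m = 17:15 Peloth Administrative Region.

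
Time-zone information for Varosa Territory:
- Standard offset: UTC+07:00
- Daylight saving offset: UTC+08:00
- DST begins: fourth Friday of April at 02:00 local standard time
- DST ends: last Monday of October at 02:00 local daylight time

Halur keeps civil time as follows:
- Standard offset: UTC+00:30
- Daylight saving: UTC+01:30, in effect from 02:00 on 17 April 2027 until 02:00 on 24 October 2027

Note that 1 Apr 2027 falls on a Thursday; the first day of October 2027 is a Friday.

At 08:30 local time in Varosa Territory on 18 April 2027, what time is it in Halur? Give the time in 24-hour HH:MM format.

03:00

1 April 2027 is a Thursday, so the first Friday is April 2 and the fourth is April 23.
1 October 2027 is a Friday, so Mondays fall on 4, 11, 18, 25; the last is October 25.
18 April 2027 does not fall between 23 April and 25 October, so daylight saving is not in effect and Varosa Territory is at UTC+07:00.
08:30 Varosa Territory − 7h = 01:30 UTC.
At the standard offset (UTC+00:30), 01:30 UTC + 0h30m = 02:00 Halur standard time.
Daylight saving runs 17 April – 24 October; the standard-time date in Halur, 18 April 2027, is inside that window, so Halur is at UTC+01:30.
01:30 UTC + 1h30m = 03:00 Halur.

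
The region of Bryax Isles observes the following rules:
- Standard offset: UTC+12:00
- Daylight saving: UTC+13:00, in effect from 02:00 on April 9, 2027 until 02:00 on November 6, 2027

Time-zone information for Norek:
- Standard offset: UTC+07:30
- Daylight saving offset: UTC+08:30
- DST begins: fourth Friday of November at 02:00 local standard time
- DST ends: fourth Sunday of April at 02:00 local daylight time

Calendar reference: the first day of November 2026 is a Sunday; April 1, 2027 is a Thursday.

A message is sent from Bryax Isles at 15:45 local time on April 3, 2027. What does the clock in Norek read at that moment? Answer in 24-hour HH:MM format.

April 3, 2027 is outside the daylight-saving period (9 April – 6 November), so Bryax Isles is on standard time, UTC+12:00.
15:45 Bryax Isles − 12h = 03:45 UTC.
1 November 2026 is a Sunday, so the first Friday is November 6 and the fourth is November 27.
1 April 2027 is a Thursday, so the first Sunday is April 4 and the fourth is April 25.
At the standard offset (UTC+07:30), 03:45 UTC + 7h30m = 11:15 Norek standard time.
The standard-time date in Norek, April 3, 2027, falls between 27 November 2026 and 25 April 2027, so daylight saving is in effect and Norek is at UTC+08:30.
03:45 UTC + 8h30m = 12:15 Norek.

12:15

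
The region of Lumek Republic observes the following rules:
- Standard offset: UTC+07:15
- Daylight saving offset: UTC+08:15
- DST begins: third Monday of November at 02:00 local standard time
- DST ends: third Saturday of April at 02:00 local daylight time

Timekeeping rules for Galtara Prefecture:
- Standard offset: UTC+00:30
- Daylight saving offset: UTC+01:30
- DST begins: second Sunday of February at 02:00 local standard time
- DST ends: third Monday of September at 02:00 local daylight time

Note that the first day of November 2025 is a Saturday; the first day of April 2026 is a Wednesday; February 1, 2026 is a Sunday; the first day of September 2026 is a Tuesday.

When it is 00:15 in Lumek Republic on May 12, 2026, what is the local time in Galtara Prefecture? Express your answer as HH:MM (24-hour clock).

1 November 2025 is a Saturday, so the first Monday is November 3 and the third is November 17.
1 April 2026 is a Wednesday, so the first Saturday is April 4 and the third is April 18.
May 12, 2026 is outside the daylight-saving period (17 November 2025 – 18 April 2026), so Lumek Republic is on standard time, UTC+07:15.
00:15 Lumek Republic − 7h15m = 17:00 UTC (rolling into the previous day, 11 May 2026).
1 February 2026 is a Sunday, so the first Sunday is February 1 and the second is February 8.
1 September 2026 is a Tuesday, so the first Monday is September 7 and the third is September 21.
At the standard offset (UTC+00:30), 17:00 UTC + 0h30m = 17:30 Galtara Prefecture standard time.
Daylight saving runs 8 February – 21 September; the standard-time date in Galtara Prefecture, May 11, 2026, is inside that window, so Galtara Prefecture is at UTC+01:30.
17:00 UTC + 1h30m = 18:30 Galtara Prefecture.

18:30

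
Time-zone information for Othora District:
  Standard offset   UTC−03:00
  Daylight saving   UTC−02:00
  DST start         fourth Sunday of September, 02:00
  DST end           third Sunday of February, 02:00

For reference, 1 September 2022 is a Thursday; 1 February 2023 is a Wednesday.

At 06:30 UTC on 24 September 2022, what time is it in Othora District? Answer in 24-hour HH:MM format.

1 September 2022 is a Thursday, so the first Sunday is September 4 and the fourth is September 25.
1 February 2023 is a Wednesday, so the first Sunday is February 5 and the third is February 19.
At the standard offset (UTC−03:00), 06:30 UTC − 3h = 03:30 Othora District standard time.
The standard-time date in Othora District, 24 September 2022, does not fall between 25 September 2022 and 19 February 2023, so daylight saving is not in effect and Othora District is at UTC−03:00.
06:30 UTC − 3h = 03:30 local.

03:30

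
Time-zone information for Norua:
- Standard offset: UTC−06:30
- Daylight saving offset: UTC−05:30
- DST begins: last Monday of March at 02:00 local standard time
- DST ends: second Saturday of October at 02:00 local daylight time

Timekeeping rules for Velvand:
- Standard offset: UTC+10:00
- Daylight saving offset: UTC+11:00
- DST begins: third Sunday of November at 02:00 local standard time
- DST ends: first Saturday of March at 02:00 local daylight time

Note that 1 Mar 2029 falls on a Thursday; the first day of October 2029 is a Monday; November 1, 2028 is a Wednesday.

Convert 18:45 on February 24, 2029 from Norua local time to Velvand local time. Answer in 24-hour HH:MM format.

12:15

1 March 2029 is a Thursday, so Mondays fall on 5, 12, 19, 26; the last is March 26.
1 October 2029 is a Monday, so the first Saturday is October 6 and the second is October 13.
February 24, 2029 is outside the daylight-saving period (26 March – 13 October), so Norua is on standard time, UTC−06:30.
18:45 Norua + 6h30m = 01:15 UTC (rolling into the next day, 25 February 2029).
1 November 2028 is a Wednesday, so the first Sunday is November 5 and the third is November 19.
1 March 2029 is a Thursday, so the first Saturday is March 3.
At the standard offset (UTC+10:00), 01:15 UTC + 10h = 11:15 Velvand standard time.
The standard-time date in Velvand, February 25, 2029, falls between 19 November 2028 and 3 March 2029, so daylight saving is in effect and Velvand is at UTC+11:00.
01:15 UTC + 11h = 12:15 Velvand.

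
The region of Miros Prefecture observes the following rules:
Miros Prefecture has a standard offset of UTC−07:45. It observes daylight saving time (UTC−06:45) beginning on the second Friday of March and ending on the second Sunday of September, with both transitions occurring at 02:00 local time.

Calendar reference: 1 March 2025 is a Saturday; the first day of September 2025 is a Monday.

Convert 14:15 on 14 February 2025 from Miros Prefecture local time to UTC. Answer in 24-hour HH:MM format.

1 March 2025 is a Saturday, so the first Friday is March 7 and the second is March 14.
1 September 2025 is a Monday, so the first Sunday is September 7 and the second is September 14.
14 February 2025 does not fall between 14 March and 14 September, so daylight saving is not in effect and Miros Prefecture is at UTC−07:45.
14:15 local + 7h45m = 22:00 UTC.

22:00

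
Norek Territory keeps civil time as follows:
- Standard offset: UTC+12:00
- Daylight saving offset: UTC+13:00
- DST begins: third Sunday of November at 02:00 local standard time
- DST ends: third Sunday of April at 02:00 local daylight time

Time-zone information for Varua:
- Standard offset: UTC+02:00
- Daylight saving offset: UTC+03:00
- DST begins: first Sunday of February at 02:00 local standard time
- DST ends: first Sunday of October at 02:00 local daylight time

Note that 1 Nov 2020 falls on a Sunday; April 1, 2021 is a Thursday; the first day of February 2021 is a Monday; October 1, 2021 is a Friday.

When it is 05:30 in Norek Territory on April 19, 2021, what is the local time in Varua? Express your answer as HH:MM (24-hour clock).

1 November 2020 is a Sunday, so the first Sunday is November 1 and the third is November 15.
1 April 2021 is a Thursday, so the first Sunday is April 4 and the third is April 18.
Daylight saving runs 15 November 2020 – 18 April 2021; April 19, 2021 is outside that window, so Norek Territory is on standard time at UTC+12:00.
05:30 Norek Territory − 12h = 17:30 UTC (rolling into the previous day, 18 April 2021).
1 February 2021 is a Monday, so the first Sunday is February 7.
1 October 2021 is a Friday, so the first Sunday is October 3.
At the standard offset (UTC+02:00), 17:30 UTC + 2h = 19:30 Varua standard time.
The standard-time date in Varua, April 18, 2021, falls between 7 February and 3 October, so daylight saving is in effect and Varua is at UTC+03:00.
17:30 UTC + 3h = 20:30 Varua.

20:30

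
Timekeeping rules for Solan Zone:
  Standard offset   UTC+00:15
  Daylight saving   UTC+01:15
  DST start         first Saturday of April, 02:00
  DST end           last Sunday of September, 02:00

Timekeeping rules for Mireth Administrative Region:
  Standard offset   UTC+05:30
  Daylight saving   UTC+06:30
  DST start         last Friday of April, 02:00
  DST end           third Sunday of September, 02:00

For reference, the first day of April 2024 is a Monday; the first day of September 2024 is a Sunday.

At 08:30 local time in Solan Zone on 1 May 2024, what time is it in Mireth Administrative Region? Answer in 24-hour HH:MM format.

13:45

1 April 2024 is a Monday, so the first Saturday is April 6.
1 September 2024 is a Sunday, so Sundays fall on 1, 8, 15, 22, 29; the last is September 29.
1 May 2024 falls between 6 April and 29 September, so daylight saving is in effect and Solan Zone is at UTC+01:15.
08:30 Solan Zone − 1h15m = 07:15 UTC.
1 April 2024 is a Monday, so Fridays fall on 5, 12, 19, 26; the last is April 26.
1 September 2024 is a Sunday, so the first Sunday is September 1 and the third is September 15.
At the standard offset (UTC+05:30), 07:15 UTC + 5h30m = 12:45 Mireth Administrative Region standard time.
The standard-time date in Mireth Administrative Region, 1 May 2024, falls between 26 April and 15 September, so daylight saving is in effect and Mireth Administrative Region is at UTC+06:30.
07:15 UTC + 6h30m = 13:45 Mireth Administrative Region.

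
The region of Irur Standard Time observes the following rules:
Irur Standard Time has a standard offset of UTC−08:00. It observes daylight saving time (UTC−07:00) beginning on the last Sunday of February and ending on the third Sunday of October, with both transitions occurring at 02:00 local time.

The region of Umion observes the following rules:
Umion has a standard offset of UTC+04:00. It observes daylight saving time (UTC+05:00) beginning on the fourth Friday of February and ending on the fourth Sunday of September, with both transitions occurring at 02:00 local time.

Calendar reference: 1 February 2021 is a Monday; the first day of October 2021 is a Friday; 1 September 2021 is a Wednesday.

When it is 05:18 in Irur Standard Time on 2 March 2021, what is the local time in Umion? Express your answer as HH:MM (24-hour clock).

1 February 2021 is a Monday, so Sundays fall on 7, 14, 21, 28; the last is February 28.
1 October 2021 is a Friday, so the first Sunday is October 3 and the third is October 17.
2 March 2021 lies within the daylight-saving period (28 February – 17 October), so Irur Standard Time is on daylight time, UTC−07:00.
05:18 Irur Standard Time + 7h = 12:18 UTC.
1 February 2021 is a Monday, so the first Friday is February 5 and the fourth is February 26.
1 September 2021 is a Wednesday, so the first Sunday is September 5 and the fourth is September 26.
At the standard offset (UTC+04:00), 12:18 UTC + 4h = 16:18 Umion standard time.
Daylight saving runs 26 February – 26 September; the standard-time date in Umion, 2 March 2021, is inside that window, so Umion is at UTC+05:00.
12:18 UTC + 5h = 17:18 Umion.

17:18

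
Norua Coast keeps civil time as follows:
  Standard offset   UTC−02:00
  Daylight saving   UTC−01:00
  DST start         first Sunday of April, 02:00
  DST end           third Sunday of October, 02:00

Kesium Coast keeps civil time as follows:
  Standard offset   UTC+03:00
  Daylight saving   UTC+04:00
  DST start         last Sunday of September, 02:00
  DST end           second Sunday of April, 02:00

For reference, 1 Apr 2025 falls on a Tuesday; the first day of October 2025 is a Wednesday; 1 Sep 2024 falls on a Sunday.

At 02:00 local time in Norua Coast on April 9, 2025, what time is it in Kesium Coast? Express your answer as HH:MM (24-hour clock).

1 April 2025 is a Tuesday, so the first Sunday is April 6.
1 October 2025 is a Wednesday, so the first Sunday is October 5 and the third is October 19.
April 9, 2025 falls between 6 April and 19 October, so daylight saving is in effect and Norua Coast is at UTC−01:00.
02:00 Norua Coast + 1h = 03:00 UTC.
1 September 2024 is a Sunday, so Sundays fall on 1, 8, 15, 22, 29; the last is September 29.
1 April 2025 is a Tuesday, so the first Sunday is April 6 and the second is April 13.
At the standard offset (UTC+03:00), 03:00 UTC + 3h = 06:00 Kesium Coast standard time.
Daylight saving runs 29 September 2024 – 13 April 2025; the standard-time date in Kesium Coast, April 9, 2025, is inside that window, so Kesium Coast is at UTC+04:00.
03:00 UTC + 4h = 07:00 Kesium Coast.

07:00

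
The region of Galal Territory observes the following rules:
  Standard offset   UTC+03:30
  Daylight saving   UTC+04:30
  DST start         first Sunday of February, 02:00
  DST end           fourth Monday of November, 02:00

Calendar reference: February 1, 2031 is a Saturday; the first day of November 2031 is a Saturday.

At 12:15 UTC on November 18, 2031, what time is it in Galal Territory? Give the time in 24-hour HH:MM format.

1 February 2031 is a Saturday, so the first Sunday is February 2.
1 November 2031 is a Saturday, so the first Monday is November 3 and the fourth is November 24.
At the standard offset (UTC+03:30), 12:15 UTC + 3h30m = 15:45 Galal Territory standard time.
The standard-time date in Galal Territory, November 18, 2031, lies within the daylight-saving period (2 February – 24 November), so Galal Territory is on daylight time, UTC+04:30.
12:15 UTC + 4h30m = 16:45 local.

16:45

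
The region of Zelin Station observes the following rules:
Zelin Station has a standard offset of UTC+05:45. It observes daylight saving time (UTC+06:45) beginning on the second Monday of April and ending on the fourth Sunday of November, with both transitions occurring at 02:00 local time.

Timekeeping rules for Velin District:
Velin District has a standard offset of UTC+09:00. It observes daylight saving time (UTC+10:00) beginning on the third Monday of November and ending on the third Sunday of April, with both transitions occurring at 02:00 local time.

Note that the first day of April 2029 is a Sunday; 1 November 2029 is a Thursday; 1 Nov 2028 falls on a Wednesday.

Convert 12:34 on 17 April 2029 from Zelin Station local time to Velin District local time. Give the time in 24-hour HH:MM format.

14:49

1 April 2029 is a Sunday, so the first Monday is April 2 and the second is April 9.
1 November 2029 is a Thursday, so the first Sunday is November 4 and the fourth is November 25.
Daylight saving runs 9 April – 25 November; 17 April 2029 is inside that window, so Zelin Station is at UTC+06:45.
12:34 Zelin Station − 6h45m = 05:49 UTC.
1 November 2028 is a Wednesday, so the first Monday is November 6 and the third is November 20.
1 April 2029 is a Sunday, so the first Sunday is April 1 and the third is April 15.
At the standard offset (UTC+09:00), 05:49 UTC + 9h = 14:49 Velin District standard time.
The standard-time date in Velin District, 17 April 2029, does not fall between 20 November 2028 and 15 April 2029, so daylight saving is not in effect and Velin District is at UTC+09:00.
05:49 UTC + 9h = 14:49 Velin District.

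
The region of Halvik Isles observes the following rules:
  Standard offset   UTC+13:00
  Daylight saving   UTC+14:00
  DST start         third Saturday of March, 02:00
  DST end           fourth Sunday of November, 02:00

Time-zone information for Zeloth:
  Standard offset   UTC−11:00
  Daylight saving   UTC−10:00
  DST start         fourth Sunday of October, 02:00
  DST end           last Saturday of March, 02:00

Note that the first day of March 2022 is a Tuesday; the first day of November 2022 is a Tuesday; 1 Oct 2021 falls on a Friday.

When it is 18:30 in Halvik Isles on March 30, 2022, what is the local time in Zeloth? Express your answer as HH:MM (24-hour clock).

1 March 2022 is a Tuesday, so the first Saturday is March 5 and the third is March 19.
1 November 2022 is a Tuesday, so the first Sunday is November 6 and the fourth is November 27.
Daylight saving runs 19 March – 27 November; March 30, 2022 is inside that window, so Halvik Isles is at UTC+14:00.
18:30 Halvik Isles − 14h = 04:30 UTC.
1 October 2021 is a Friday, so the first Sunday is October 3 and the fourth is October 24.
1 March 2022 is a Tuesday, so Saturdays fall on 5, 12, 19, 26; the last is March 26.
At the standard offset (UTC−11:00), 04:30 UTC − 11h = 17:30 Zeloth standard time (rolling into the previous day, 29 March 2022).
The standard-time date in Zeloth, March 29, 2022, does not fall between 24 October 2021 and 26 March 2022, so daylight saving is not in effect and Zeloth is at UTC−11:00.
04:30 UTC − 11h = 17:30 Zeloth (rolling into the previous day, 29 March 2022).

17:30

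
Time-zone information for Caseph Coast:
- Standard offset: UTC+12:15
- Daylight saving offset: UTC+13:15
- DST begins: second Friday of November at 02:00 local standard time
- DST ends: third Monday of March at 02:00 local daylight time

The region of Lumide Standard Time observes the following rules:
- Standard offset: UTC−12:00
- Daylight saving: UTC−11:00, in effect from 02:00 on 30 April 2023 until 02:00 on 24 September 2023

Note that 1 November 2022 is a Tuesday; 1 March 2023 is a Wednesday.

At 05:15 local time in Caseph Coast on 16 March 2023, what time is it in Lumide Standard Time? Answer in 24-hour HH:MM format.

04:00

1 November 2022 is a Tuesday, so the first Friday is November 4 and the second is November 11.
1 March 2023 is a Wednesday, so the first Monday is March 6 and the third is March 20.
16 March 2023 lies within the daylight-saving period (11 November 2022 – 20 March 2023), so Caseph Coast is on daylight time, UTC+13:15.
05:15 Caseph Coast − 13h15m = 16:00 UTC (rolling into the previous day, 15 March 2023).
At the standard offset (UTC−12:00), 16:00 UTC − 12h = 04:00 Lumide Standard Time standard time.
Daylight saving runs 30 April – 24 September; the standard-time date in Lumide Standard Time, 15 March 2023, is outside that window, so Lumide Standard Time is on standard time at UTC−12:00.
16:00 UTC − 12h = 04:00 Lumide Standard Time.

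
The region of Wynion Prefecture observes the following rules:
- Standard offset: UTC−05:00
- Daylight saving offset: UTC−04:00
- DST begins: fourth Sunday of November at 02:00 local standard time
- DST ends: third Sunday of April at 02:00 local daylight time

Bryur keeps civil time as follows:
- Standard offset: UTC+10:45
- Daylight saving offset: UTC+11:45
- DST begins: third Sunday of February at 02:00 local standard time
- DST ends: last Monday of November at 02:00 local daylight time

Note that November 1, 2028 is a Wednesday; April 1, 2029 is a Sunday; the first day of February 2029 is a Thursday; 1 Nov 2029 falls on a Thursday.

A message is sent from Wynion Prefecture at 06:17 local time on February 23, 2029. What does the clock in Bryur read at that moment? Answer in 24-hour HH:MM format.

22:02

1 November 2028 is a Wednesday, so the first Sunday is November 5 and the fourth is November 26.
1 April 2029 is a Sunday, so the first Sunday is April 1 and the third is April 15.
Daylight saving runs 26 November 2028 – 15 April 2029; February 23, 2029 is inside that window, so Wynion Prefecture is at UTC−04:00.
06:17 Wynion Prefecture + 4h = 10:17 UTC.
1 February 2029 is a Thursday, so the first Sunday is February 4 and the third is February 18.
1 November 2029 is a Thursday, so Mondays fall on 5, 12, 19, 26; the last is November 26.
At the standard offset (UTC+10:45), 10:17 UTC + 10h45m = 21:02 Bryur standard time.
The standard-time date in Bryur, February 23, 2029, falls between 18 February and 26 November, so daylight saving is in effect and Bryur is at UTC+11:45.
10:17 UTC + 11h45m = 22:02 Bryur.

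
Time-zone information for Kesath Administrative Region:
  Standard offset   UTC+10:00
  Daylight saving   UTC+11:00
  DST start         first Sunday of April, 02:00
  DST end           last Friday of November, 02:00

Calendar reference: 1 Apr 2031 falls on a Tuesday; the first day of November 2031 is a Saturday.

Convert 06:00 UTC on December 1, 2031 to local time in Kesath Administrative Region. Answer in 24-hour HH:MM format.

16:00

1 April 2031 is a Tuesday, so the first Sunday is April 6.
1 November 2031 is a Saturday, so Fridays fall on 7, 14, 21, 28; the last is November 28.
At the standard offset (UTC+10:00), 06:00 UTC + 10h = 16:00 Kesath Administrative Region standard time.
Daylight saving runs 6 April – 28 November; the standard-time date in Kesath Administrative Region, December 1, 2031, is outside that window, so Kesath Administrative Region is on standard time at UTC+10:00.
06:00 UTC + 10h = 16:00 local.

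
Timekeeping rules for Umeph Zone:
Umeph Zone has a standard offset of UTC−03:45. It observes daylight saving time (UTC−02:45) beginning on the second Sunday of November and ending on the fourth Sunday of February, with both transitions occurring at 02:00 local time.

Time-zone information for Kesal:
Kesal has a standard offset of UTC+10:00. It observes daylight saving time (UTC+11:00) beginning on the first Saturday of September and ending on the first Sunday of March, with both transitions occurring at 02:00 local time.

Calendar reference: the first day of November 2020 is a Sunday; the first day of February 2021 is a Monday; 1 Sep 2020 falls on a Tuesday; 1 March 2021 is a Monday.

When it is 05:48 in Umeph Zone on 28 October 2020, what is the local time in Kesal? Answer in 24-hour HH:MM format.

20:33

1 November 2020 is a Sunday, so the first Sunday is November 1 and the second is November 8.
1 February 2021 is a Monday, so the first Sunday is February 7 and the fourth is February 28.
Daylight saving runs 8 November 2020 – 28 February 2021; 28 October 2020 is outside that window, so Umeph Zone is on standard time at UTC−03:45.
05:48 Umeph Zone + 3h45m = 09:33 UTC.
1 September 2020 is a Tuesday, so the first Saturday is September 5.
1 March 2021 is a Monday, so the first Sunday is March 7.
At the standard offset (UTC+10:00), 09:33 UTC + 10h = 19:33 Kesal standard time.
The standard-time date in Kesal, 28 October 2020, falls between 5 September 2020 and 7 March 2021, so daylight saving is in effect and Kesal is at UTC+11:00.
09:33 UTC + 11h = 20:33 Kesal.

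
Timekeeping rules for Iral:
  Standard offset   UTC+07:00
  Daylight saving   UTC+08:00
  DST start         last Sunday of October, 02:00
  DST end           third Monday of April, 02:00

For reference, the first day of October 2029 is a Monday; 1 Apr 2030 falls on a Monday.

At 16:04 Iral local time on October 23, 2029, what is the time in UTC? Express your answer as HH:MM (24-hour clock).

09:04

1 October 2029 is a Monday, so Sundays fall on 7, 14, 21, 28; the last is October 28.
1 April 2030 is a Monday, so the first Monday is April 1 and the third is April 15.
Daylight saving runs 28 October 2029 – 15 April 2030; October 23, 2029 is outside that window, so Iral is on standard time at UTC+07:00.
16:04 local − 7h = 09:04 UTC.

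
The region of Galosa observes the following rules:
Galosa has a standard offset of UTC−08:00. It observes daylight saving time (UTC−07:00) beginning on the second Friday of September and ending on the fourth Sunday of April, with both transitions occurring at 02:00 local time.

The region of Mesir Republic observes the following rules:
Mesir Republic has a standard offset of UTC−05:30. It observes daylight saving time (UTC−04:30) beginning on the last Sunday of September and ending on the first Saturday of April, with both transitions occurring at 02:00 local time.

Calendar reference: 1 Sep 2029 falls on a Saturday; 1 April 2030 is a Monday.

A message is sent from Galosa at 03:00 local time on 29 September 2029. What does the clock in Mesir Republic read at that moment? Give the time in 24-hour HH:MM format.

1 September 2029 is a Saturday, so the first Friday is September 7 and the second is September 14.
1 April 2030 is a Monday, so the first Sunday is April 7 and the fourth is April 28.
29 September 2029 lies within the daylight-saving period (14 September 2029 – 28 April 2030), so Galosa is on daylight time, UTC−07:00.
03:00 Galosa + 7h = 10:00 UTC.
1 September 2029 is a Saturday, so Sundays fall on 2, 9, 16, 23, 30; the last is September 30.
1 April 2030 is a Monday, so the first Saturday is April 6.
At the standard offset (UTC−05:30), 10:00 UTC − 5h30m = 04:30 Mesir Republic standard time.
The standard-time date in Mesir Republic, 29 September 2029, is outside the daylight-saving period (30 September 2029 – 6 April 2030), so Mesir Republic is on standard time, UTC−05:30.
10:00 UTC − 5h30m = 04:30 Mesir Republic.

04:30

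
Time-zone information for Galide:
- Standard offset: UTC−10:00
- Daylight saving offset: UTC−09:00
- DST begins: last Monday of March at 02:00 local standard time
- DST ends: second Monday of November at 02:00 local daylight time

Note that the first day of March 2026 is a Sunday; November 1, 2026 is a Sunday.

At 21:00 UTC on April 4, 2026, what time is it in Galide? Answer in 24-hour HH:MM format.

1 March 2026 is a Sunday, so Mondays fall on 2, 9, 16, 23, 30; the last is March 30.
1 November 2026 is a Sunday, so the first Monday is November 2 and the second is November 9.
At the standard offset (UTC−10:00), 21:00 UTC − 10h = 11:00 Galide standard time.
Daylight saving runs 30 March – 9 November; the standard-time date in Galide, April 4, 2026, is inside that window, so Galide is at UTC−09:00.
21:00 UTC − 9h = 12:00 local.

12:00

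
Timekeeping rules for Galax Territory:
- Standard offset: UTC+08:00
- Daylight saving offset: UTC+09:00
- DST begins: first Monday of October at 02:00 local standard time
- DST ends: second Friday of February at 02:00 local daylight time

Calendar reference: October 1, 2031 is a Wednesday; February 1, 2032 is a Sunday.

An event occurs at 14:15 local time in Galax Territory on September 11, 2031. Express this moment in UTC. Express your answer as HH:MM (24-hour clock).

1 October 2031 is a Wednesday, so the first Monday is October 6.
1 February 2032 is a Sunday, so the first Friday is February 6 and the second is February 13.
Daylight saving runs 6 October 2031 – 13 February 2032; September 11, 2031 is outside that window, so Galax Territory is on standard time at UTC+08:00.
14:15 local − 8h = 06:15 UTC.

06:15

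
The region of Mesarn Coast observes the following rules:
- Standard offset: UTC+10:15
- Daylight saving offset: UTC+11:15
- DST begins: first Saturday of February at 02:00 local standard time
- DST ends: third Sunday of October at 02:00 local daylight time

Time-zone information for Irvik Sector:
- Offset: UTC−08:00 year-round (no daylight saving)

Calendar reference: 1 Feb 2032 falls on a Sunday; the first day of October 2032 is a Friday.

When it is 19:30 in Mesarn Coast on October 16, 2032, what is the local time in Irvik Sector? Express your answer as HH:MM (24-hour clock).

00:15

1 February 2032 is a Sunday, so the first Saturday is February 7.
1 October 2032 is a Friday, so the first Sunday is October 3 and the third is October 17.
Daylight saving runs 7 February – 17 October; October 16, 2032 is inside that window, so Mesarn Coast is at UTC+11:15.
19:30 Mesarn Coast − 11h15m = 08:15 UTC.
Irvik Sector has no daylight saving, so its offset is UTC−08:00 year-round.
08:15 UTC − 8h = 00:15 Irvik Sector.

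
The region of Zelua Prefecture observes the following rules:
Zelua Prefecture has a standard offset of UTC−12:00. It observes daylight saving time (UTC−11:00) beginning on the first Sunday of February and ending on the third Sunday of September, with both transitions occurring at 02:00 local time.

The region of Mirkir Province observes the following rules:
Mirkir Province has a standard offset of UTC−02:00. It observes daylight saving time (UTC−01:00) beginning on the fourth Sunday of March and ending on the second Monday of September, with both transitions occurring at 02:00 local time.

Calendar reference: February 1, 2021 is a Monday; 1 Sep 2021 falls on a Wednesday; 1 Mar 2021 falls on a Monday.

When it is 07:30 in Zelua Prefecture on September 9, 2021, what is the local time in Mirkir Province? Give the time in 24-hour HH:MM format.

1 February 2021 is a Monday, so the first Sunday is February 7.
1 September 2021 is a Wednesday, so the first Sunday is September 5 and the third is September 19.
September 9, 2021 lies within the daylight-saving period (7 February – 19 September), so Zelua Prefecture is on daylight time, UTC−11:00.
07:30 Zelua Prefecture + 11h = 18:30 UTC.
1 March 2021 is a Monday, so the first Sunday is March 7 and the fourth is March 28.
1 September 2021 is a Wednesday, so the first Monday is September 6 and the second is September 13.
At the standard offset (UTC−02:00), 18:30 UTC − 2h = 16:30 Mirkir Province standard time.
The standard-time date in Mirkir Province, September 9, 2021, lies within the daylight-saving period (28 March – 13 September), so Mirkir Province is on daylight time, UTC−01:00.
18:30 UTC − 1h = 17:30 Mirkir Province.

17:30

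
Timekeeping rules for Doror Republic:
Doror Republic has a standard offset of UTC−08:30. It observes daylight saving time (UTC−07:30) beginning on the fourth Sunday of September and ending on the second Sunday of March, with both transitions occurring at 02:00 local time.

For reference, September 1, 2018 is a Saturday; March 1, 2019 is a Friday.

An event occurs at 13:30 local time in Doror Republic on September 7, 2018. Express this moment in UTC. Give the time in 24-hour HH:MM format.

1 September 2018 is a Saturday, so the first Sunday is September 2 and the fourth is September 23.
1 March 2019 is a Friday, so the first Sunday is March 3 and the second is March 10.
Daylight saving runs 23 September 2018 – 10 March 2019; September 7, 2018 is outside that window, so Doror Republic is on standard time at UTC−08:30.
13:30 local + 8h30m = 22:00 UTC.

22:00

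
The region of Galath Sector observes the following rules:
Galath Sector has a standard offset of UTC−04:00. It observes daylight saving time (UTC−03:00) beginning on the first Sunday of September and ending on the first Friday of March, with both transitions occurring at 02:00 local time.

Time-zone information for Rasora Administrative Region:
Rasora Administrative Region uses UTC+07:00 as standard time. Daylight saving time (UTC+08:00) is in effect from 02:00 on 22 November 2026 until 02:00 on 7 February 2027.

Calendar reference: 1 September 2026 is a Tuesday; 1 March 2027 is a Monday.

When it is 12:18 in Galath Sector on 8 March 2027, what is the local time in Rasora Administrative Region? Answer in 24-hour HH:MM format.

23:18

1 September 2026 is a Tuesday, so the first Sunday is September 6.
1 March 2027 is a Monday, so the first Friday is March 5.
8 March 2027 does not fall between 6 September 2026 and 5 March 2027, so daylight saving is not in effect and Galath Sector is at UTC−04:00.
12:18 Galath Sector + 4h = 16:18 UTC.
At the standard offset (UTC+07:00), 16:18 UTC + 7h = 23:18 Rasora Administrative Region standard time.
The standard-time date in Rasora Administrative Region, 8 March 2027, is outside the daylight-saving period (22 November 2026 – 7 February 2027), so Rasora Administrative Region is on standard time, UTC+07:00.
16:18 UTC + 7h = 23:18 Rasora Administrative Region.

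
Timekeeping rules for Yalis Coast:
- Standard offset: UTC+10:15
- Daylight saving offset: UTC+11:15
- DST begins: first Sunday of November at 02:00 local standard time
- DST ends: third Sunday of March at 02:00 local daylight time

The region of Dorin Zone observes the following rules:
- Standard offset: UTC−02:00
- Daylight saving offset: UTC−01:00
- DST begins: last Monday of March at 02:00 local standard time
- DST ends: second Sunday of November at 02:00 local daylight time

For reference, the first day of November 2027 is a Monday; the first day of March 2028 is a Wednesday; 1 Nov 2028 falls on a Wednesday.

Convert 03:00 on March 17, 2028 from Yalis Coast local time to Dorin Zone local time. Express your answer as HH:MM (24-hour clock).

13:45

1 November 2027 is a Monday, so the first Sunday is November 7.
1 March 2028 is a Wednesday, so the first Sunday is March 5 and the third is March 19.
March 17, 2028 lies within the daylight-saving period (7 November 2027 – 19 March 2028), so Yalis Coast is on daylight time, UTC+11:15.
03:00 Yalis Coast − 11h15m = 15:45 UTC (rolling into the previous day, 16 March 2028).
1 March 2028 is a Wednesday, so Mondays fall on 6, 13, 20, 27; the last is March 27.
1 November 2028 is a Wednesday, so the first Sunday is November 5 and the second is November 12.
At the standard offset (UTC−02:00), 15:45 UTC − 2h = 13:45 Dorin Zone standard time.
Daylight saving runs 27 March – 12 November; the standard-time date in Dorin Zone, March 16, 2028, is outside that window, so Dorin Zone is on standard time at UTC−02:00.
15:45 UTC − 2h = 13:45 Dorin Zone.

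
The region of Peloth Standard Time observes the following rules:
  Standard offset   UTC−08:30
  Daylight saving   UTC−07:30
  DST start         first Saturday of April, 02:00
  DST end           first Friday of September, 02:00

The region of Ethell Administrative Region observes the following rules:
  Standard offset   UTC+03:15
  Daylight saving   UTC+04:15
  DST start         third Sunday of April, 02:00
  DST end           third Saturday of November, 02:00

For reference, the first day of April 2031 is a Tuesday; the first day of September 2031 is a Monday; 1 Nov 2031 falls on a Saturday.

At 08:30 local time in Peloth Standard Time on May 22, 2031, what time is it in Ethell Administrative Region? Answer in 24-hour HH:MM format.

20:15

1 April 2031 is a Tuesday, so the first Saturday is April 5.
1 September 2031 is a Monday, so the first Friday is September 5.
May 22, 2031 falls between 5 April and 5 September, so daylight saving is in effect and Peloth Standard Time is at UTC−07:30.
08:30 Peloth Standard Time + 7h30m = 16:00 UTC.
1 April 2031 is a Tuesday, so the first Sunday is April 6 and the third is April 20.
1 November 2031 is a Saturday, so the first Saturday is November 1 and the third is November 15.
At the standard offset (UTC+03:15), 16:00 UTC + 3h15m = 19:15 Ethell Administrative Region standard time.
Daylight saving runs 20 April – 15 November; the standard-time date in Ethell Administrative Region, May 22, 2031, is inside that window, so Ethell Administrative Region is at UTC+04:15.
16:00 UTC + 4h15m = 20:15 Ethell Administrative Region.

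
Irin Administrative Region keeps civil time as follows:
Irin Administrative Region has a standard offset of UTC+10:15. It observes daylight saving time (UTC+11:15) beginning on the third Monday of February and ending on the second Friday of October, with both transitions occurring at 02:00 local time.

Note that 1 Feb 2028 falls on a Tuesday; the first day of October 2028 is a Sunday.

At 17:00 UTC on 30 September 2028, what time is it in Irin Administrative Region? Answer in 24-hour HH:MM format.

04:15

1 February 2028 is a Tuesday, so the first Monday is February 7 and the third is February 21.
1 October 2028 is a Sunday, so the first Friday is October 6 and the second is October 13.
At the standard offset (UTC+10:15), 17:00 UTC + 10h15m = 03:15 Irin Administrative Region standard time (rolling into the next day, 1 October 2028).
The standard-time date in Irin Administrative Region, 1 October 2028, lies within the daylight-saving period (21 February – 13 October), so Irin Administrative Region is on daylight time, UTC+11:15.
17:00 UTC + 11h15m = 04:15 local (rolling into the next day, 1 October 2028).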